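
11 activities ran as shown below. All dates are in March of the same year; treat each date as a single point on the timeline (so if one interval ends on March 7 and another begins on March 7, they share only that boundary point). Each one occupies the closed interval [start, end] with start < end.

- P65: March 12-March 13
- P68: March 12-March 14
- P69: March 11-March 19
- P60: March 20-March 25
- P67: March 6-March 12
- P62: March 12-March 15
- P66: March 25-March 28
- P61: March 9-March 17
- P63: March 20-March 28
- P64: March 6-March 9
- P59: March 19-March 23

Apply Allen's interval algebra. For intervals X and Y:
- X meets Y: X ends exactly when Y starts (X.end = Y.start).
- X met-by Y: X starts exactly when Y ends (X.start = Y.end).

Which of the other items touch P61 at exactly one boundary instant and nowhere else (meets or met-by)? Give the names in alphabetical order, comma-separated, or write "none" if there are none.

Target P61 = [March 9, March 17].
P59 [March 19, March 23] → after → no.
P60 [March 20, March 25] → after → no.
P62 [March 12, March 15] → during → no.
P63 [March 20, March 28] → after → no.
P64 [March 6, March 9] → meets → yes.
P65 [March 12, March 13] → during → no.
P66 [March 25, March 28] → after → no.
P67 [March 6, March 12] → overlaps → no.
P68 [March 12, March 14] → during → no.
P69 [March 11, March 19] → overlapped-by → no.
Result: P64.

P64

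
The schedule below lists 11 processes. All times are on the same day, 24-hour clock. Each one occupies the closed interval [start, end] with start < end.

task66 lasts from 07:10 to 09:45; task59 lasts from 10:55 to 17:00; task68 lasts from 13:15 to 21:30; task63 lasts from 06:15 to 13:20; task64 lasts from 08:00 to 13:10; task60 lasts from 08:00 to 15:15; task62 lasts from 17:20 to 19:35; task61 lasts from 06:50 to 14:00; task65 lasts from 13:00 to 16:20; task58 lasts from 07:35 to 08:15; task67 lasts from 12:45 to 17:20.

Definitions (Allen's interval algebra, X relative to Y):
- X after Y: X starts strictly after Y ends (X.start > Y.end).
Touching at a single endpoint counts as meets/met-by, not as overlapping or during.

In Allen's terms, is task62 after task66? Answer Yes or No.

task62 = [17:20, 19:35], task66 = [07:10, 09:45].
Actual relation of task62 to task66: after.
Asked whether 'after' holds → Yes.

Yes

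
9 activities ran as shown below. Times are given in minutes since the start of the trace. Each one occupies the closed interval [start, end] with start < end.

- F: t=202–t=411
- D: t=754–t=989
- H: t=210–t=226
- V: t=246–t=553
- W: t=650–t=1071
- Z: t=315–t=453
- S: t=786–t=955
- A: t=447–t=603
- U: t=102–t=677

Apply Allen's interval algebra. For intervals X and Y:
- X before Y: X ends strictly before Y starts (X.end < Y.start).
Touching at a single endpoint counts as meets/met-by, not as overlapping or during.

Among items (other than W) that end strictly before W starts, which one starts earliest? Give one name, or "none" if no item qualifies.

Target W = [t=650, t=1071].
A [t=447, t=603] → before → candidate.
D [t=754, t=989] → during → excluded.
F [t=202, t=411] → before → candidate.
H [t=210, t=226] → before → candidate.
S [t=786, t=955] → during → excluded.
U [t=102, t=677] → overlaps → excluded.
V [t=246, t=553] → before → candidate.
Z [t=315, t=453] → before → candidate.
Among candidates, earliest start is t=202 → F.

F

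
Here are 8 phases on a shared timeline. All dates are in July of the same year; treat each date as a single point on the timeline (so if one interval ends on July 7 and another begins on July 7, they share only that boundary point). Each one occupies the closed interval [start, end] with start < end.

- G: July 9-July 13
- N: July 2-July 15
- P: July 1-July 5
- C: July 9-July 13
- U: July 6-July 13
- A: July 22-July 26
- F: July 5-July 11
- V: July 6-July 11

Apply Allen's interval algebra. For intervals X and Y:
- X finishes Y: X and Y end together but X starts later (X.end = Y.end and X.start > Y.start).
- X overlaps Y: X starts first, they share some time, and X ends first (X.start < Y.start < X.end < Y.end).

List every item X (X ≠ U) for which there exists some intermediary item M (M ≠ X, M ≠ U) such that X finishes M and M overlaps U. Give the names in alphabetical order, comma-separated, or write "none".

V

Target U = [July 6, July 13].
Intermediaries M with M overlaps U: F.
Via F — items with X finishes F: V.
Union: V.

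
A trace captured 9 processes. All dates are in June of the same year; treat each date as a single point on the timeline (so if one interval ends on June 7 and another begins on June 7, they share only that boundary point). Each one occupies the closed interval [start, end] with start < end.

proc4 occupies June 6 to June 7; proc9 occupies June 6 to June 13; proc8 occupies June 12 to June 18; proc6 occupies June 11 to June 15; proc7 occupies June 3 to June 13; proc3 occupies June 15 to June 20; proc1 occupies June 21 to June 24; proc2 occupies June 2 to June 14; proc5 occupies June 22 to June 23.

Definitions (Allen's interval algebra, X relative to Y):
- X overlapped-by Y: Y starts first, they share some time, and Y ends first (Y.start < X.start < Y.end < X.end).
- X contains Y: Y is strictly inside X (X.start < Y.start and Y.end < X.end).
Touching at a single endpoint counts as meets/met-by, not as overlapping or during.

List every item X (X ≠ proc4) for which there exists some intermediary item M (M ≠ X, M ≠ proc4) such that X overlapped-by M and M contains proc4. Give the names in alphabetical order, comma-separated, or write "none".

Target proc4 = [June 6, June 7].
Intermediaries M with M contains proc4: proc2, proc7.
Via proc2 — items with X overlapped-by proc2: proc6, proc8.
Via proc7 — items with X overlapped-by proc7: proc6, proc8.
Union: proc6, proc8.

proc6, proc8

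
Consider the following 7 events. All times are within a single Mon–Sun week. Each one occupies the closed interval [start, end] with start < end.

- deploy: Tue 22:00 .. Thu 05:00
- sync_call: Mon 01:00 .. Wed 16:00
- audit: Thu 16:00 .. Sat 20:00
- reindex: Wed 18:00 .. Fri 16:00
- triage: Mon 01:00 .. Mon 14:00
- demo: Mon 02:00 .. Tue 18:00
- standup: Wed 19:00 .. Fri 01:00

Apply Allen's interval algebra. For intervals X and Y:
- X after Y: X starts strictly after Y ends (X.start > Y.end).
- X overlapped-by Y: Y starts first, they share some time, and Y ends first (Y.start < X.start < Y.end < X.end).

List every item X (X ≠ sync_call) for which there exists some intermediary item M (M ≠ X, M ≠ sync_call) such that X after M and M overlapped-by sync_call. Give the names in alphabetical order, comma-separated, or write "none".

Target sync_call = [Mon 01:00, Wed 16:00].
Intermediaries M with M overlapped-by sync_call: deploy.
Via deploy — items with X after deploy: audit.
Union: audit.

audit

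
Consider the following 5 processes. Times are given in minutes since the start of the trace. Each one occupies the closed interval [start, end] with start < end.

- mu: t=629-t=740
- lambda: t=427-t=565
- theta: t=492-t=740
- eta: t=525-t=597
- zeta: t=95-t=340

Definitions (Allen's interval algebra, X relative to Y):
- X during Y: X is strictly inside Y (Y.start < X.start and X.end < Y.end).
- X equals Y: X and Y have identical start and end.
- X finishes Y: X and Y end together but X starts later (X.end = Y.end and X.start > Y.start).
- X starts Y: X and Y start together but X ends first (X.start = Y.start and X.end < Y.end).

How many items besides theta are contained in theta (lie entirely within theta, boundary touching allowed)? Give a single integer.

Target theta = [t=492, t=740].
eta [t=525, t=597] → during → counts.
lambda [t=427, t=565] → overlaps → no.
mu [t=629, t=740] → finishes → counts.
zeta [t=95, t=340] → before → no.
Total: 2.

2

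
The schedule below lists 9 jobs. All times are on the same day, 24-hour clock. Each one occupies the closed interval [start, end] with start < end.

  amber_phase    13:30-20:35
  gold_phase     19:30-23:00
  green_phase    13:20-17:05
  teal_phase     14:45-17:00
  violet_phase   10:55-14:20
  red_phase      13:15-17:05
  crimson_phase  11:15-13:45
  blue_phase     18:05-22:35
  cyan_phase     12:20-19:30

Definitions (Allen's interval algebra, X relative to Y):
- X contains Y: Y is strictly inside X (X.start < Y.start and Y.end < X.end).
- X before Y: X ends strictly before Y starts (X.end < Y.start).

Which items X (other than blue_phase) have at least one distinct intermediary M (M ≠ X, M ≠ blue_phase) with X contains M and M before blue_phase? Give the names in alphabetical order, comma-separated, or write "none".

amber_phase, cyan_phase, green_phase, red_phase, violet_phase

Target blue_phase = [18:05, 22:35].
Intermediaries M with M before blue_phase: crimson_phase, green_phase, red_phase, teal_phase, violet_phase.
Via crimson_phase — items with X contains crimson_phase: violet_phase.
Via green_phase — items with X contains green_phase: cyan_phase.
Via red_phase — items with X contains red_phase: cyan_phase.
Via teal_phase — items with X contains teal_phase: amber_phase, cyan_phase, green_phase, red_phase.
Via violet_phase — items with X contains violet_phase: none.
Union: amber_phase, cyan_phase, green_phase, red_phase, violet_phase.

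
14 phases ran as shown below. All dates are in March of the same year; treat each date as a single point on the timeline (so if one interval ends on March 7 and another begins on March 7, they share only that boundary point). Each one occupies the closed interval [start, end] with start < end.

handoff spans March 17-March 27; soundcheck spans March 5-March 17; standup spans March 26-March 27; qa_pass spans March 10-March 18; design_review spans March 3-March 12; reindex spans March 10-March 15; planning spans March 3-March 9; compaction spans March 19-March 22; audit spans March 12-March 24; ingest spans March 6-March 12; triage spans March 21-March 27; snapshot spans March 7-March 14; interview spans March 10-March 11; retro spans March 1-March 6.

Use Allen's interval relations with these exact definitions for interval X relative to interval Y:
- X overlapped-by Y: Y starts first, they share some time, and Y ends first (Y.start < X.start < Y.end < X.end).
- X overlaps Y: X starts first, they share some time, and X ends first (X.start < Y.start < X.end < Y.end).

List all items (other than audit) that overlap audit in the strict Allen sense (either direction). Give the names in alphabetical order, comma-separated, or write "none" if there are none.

handoff, qa_pass, reindex, snapshot, soundcheck, triage

Target audit = [March 12, March 24].
compaction [March 19, March 22] → during → no.
design_review [March 3, March 12] → meets → no.
handoff [March 17, March 27] → overlapped-by → yes.
ingest [March 6, March 12] → meets → no.
interview [March 10, March 11] → before → no.
planning [March 3, March 9] → before → no.
qa_pass [March 10, March 18] → overlaps → yes.
reindex [March 10, March 15] → overlaps → yes.
retro [March 1, March 6] → before → no.
snapshot [March 7, March 14] → overlaps → yes.
soundcheck [March 5, March 17] → overlaps → yes.
standup [March 26, March 27] → after → no.
triage [March 21, March 27] → overlapped-by → yes.
Result: handoff, qa_pass, reindex, snapshot, soundcheck, triage.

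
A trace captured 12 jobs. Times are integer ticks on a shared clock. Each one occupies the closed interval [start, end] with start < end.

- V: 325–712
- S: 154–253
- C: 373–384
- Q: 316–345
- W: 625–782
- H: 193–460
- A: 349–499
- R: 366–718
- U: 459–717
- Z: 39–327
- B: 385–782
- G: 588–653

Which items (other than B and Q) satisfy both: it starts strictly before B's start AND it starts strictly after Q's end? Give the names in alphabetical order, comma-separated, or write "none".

Conditions: its start is strictly before B's start (X.start < 385) AND its start is strictly after Q's end (X.start > 345).
A: start 349 < 385? ✓; start 349 > 345? ✓ → yes.
C: start 373 < 385? ✓; start 373 > 345? ✓ → yes.
G: start 588 < 385? ✗; start 588 > 345? ✓ → no.
H: start 193 < 385? ✓; start 193 > 345? ✗ → no.
R: start 366 < 385? ✓; start 366 > 345? ✓ → yes.
S: start 154 < 385? ✓; start 154 > 345? ✗ → no.
U: start 459 < 385? ✗; start 459 > 345? ✓ → no.
V: start 325 < 385? ✓; start 325 > 345? ✗ → no.
W: start 625 < 385? ✗; start 625 > 345? ✓ → no.
Z: start 39 < 385? ✓; start 39 > 345? ✗ → no.
Result: A, C, R.

A, C, R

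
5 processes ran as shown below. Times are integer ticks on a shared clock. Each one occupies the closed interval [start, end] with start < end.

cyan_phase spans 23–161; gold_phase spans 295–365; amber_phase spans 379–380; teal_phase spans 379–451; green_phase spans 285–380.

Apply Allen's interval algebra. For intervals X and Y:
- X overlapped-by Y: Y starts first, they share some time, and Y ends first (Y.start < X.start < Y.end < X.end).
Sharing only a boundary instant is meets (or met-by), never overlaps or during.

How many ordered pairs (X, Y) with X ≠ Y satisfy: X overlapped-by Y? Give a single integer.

Checking all 20 ordered pairs for relation 'overlapped-by'; matching pairs in alphabetical order:
(teal_phase, green_phase): teal_phase overlapped-by green_phase ✓
Count: 1.

1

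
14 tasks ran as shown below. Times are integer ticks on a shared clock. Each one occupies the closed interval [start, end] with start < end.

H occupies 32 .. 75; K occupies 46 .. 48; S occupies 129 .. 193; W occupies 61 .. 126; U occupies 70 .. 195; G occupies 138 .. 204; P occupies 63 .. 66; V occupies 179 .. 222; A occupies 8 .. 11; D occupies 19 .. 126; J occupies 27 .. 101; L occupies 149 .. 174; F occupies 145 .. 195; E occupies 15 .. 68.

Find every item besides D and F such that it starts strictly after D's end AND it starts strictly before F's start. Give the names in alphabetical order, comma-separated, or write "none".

Conditions: its start is strictly after D's end (X.start > 126) AND its start is strictly before F's start (X.start < 145).
A: start 8 > 126? ✗; start 8 < 145? ✓ → no.
E: start 15 > 126? ✗; start 15 < 145? ✓ → no.
G: start 138 > 126? ✓; start 138 < 145? ✓ → yes.
H: start 32 > 126? ✗; start 32 < 145? ✓ → no.
J: start 27 > 126? ✗; start 27 < 145? ✓ → no.
K: start 46 > 126? ✗; start 46 < 145? ✓ → no.
L: start 149 > 126? ✓; start 149 < 145? ✗ → no.
P: start 63 > 126? ✗; start 63 < 145? ✓ → no.
S: start 129 > 126? ✓; start 129 < 145? ✓ → yes.
U: start 70 > 126? ✗; start 70 < 145? ✓ → no.
V: start 179 > 126? ✓; start 179 < 145? ✗ → no.
W: start 61 > 126? ✗; start 61 < 145? ✓ → no.
Result: G, S.

G, S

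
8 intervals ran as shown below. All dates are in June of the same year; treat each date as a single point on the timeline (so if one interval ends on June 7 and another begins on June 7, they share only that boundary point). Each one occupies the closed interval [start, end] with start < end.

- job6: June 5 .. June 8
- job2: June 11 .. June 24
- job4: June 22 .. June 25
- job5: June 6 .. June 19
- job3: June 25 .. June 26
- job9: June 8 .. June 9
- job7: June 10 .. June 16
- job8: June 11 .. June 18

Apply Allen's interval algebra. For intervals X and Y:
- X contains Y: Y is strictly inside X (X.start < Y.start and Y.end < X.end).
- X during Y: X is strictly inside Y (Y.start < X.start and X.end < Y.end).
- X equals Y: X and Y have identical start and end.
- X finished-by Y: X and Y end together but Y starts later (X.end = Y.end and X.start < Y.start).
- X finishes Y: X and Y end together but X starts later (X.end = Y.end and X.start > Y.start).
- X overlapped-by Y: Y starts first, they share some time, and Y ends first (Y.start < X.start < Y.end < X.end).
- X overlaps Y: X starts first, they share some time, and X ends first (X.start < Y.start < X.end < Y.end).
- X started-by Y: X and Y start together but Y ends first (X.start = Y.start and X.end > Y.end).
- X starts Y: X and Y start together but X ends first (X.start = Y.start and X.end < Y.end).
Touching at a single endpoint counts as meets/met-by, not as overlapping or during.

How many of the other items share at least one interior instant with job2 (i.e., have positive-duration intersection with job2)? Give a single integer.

Target job2 = [June 11, June 24].
job3 [June 25, June 26] → after → no.
job4 [June 22, June 25] → overlapped-by → counts.
job5 [June 6, June 19] → overlaps → counts.
job6 [June 5, June 8] → before → no.
job7 [June 10, June 16] → overlaps → counts.
job8 [June 11, June 18] → starts → counts.
job9 [June 8, June 9] → before → no.
Total: 4.

4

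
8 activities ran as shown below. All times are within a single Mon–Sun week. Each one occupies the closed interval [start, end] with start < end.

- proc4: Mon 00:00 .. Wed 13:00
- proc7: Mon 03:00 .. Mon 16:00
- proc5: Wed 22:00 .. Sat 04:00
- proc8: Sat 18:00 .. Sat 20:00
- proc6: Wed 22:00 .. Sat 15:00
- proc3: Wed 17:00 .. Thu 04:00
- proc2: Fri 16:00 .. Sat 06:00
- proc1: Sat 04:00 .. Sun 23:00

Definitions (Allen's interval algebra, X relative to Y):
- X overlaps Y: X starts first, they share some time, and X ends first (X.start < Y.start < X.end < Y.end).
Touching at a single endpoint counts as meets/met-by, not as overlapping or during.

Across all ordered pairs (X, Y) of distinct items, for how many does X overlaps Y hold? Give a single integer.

5

Checking all 56 ordered pairs for relation 'overlaps'; matching pairs in alphabetical order:
(proc2, proc1): proc2 overlaps proc1 ✓
(proc3, proc5): proc3 overlaps proc5 ✓
(proc3, proc6): proc3 overlaps proc6 ✓
(proc5, proc2): proc5 overlaps proc2 ✓
(proc6, proc1): proc6 overlaps proc1 ✓
Count: 5.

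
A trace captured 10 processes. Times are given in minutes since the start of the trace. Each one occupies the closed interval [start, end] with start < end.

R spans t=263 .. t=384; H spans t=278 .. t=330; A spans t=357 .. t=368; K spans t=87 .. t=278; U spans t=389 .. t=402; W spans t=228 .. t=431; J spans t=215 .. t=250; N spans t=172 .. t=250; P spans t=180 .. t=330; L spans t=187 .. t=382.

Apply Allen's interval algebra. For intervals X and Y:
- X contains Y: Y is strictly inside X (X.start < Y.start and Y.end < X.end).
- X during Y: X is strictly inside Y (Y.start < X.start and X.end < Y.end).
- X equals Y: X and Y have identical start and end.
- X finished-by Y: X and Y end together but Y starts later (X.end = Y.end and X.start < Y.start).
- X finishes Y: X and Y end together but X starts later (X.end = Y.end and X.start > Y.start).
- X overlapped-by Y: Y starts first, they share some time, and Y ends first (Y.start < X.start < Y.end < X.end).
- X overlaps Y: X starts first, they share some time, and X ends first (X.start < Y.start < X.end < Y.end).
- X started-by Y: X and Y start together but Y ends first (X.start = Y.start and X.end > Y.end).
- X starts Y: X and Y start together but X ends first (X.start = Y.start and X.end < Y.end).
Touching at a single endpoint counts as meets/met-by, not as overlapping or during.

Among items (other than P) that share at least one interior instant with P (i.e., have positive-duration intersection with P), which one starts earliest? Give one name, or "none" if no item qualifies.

Target P = [t=180, t=330].
A [t=357, t=368] → after → excluded.
H [t=278, t=330] → finishes → candidate.
J [t=215, t=250] → during → candidate.
K [t=87, t=278] → overlaps → candidate.
L [t=187, t=382] → overlapped-by → candidate.
N [t=172, t=250] → overlaps → candidate.
R [t=263, t=384] → overlapped-by → candidate.
U [t=389, t=402] → after → excluded.
W [t=228, t=431] → overlapped-by → candidate.
Among candidates, earliest start is t=87 → K.

K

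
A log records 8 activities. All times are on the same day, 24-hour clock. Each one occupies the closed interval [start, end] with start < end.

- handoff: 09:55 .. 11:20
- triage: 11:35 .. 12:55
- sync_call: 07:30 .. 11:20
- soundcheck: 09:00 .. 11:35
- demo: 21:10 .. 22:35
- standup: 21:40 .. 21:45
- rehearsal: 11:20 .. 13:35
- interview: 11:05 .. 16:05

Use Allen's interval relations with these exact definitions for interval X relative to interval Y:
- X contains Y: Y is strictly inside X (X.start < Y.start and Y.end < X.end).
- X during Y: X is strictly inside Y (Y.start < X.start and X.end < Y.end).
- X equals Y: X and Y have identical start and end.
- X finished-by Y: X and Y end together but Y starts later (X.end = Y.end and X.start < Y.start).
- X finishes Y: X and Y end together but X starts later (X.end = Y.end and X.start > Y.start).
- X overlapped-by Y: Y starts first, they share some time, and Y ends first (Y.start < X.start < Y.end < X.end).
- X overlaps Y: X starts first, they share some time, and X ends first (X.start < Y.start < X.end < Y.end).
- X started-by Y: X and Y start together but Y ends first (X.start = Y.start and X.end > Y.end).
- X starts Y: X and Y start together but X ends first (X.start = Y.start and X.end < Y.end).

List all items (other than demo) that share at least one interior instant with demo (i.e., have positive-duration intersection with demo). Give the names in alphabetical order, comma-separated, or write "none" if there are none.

standup

Target demo = [21:10, 22:35].
handoff [09:55, 11:20] → before → no.
interview [11:05, 16:05] → before → no.
rehearsal [11:20, 13:35] → before → no.
soundcheck [09:00, 11:35] → before → no.
standup [21:40, 21:45] → during → yes.
sync_call [07:30, 11:20] → before → no.
triage [11:35, 12:55] → before → no.
Result: standup.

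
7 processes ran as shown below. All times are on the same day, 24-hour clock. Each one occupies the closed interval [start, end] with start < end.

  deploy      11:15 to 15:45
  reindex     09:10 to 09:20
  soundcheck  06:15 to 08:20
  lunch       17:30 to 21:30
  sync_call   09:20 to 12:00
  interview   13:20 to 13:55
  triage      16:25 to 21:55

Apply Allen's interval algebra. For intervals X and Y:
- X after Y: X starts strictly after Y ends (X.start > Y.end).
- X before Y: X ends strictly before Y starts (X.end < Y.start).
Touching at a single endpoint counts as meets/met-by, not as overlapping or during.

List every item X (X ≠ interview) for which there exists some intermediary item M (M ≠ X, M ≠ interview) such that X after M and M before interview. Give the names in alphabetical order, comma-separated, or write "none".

Target interview = [13:20, 13:55].
Intermediaries M with M before interview: reindex, soundcheck, sync_call.
Via reindex — items with X after reindex: deploy, lunch, triage.
Via soundcheck — items with X after soundcheck: deploy, lunch, reindex, sync_call, triage.
Via sync_call — items with X after sync_call: lunch, triage.
Union: deploy, lunch, reindex, sync_call, triage.

deploy, lunch, reindex, sync_call, triage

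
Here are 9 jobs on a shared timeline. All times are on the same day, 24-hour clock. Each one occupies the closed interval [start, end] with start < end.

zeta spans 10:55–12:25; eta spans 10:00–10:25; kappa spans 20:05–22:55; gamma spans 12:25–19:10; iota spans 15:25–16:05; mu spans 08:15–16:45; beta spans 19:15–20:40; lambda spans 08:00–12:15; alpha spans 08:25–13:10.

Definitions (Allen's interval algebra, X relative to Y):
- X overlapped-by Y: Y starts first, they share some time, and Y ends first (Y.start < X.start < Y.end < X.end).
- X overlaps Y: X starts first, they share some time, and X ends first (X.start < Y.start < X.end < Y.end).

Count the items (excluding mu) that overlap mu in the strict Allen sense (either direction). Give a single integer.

Target mu = [08:15, 16:45].
alpha [08:25, 13:10] → during → no.
beta [19:15, 20:40] → after → no.
eta [10:00, 10:25] → during → no.
gamma [12:25, 19:10] → overlapped-by → counts.
iota [15:25, 16:05] → during → no.
kappa [20:05, 22:55] → after → no.
lambda [08:00, 12:15] → overlaps → counts.
zeta [10:55, 12:25] → during → no.
Total: 2.

2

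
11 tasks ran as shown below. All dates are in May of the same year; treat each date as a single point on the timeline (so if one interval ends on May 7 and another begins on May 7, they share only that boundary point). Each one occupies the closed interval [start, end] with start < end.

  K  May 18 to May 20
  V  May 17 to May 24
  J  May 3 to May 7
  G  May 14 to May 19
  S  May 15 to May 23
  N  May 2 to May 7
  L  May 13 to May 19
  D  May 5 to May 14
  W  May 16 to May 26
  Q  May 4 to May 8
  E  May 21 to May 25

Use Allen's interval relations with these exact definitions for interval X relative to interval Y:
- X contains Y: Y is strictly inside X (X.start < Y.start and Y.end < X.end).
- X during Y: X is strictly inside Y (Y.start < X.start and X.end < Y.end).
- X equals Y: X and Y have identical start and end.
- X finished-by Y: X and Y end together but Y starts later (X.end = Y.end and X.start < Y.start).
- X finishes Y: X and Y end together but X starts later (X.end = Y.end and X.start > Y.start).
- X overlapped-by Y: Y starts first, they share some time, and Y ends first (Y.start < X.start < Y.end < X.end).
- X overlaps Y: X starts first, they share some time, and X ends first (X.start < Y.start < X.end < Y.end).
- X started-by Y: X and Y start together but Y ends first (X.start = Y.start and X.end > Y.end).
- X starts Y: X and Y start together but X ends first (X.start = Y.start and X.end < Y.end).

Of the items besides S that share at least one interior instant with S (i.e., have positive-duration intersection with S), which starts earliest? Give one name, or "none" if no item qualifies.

Target S = [May 15, May 23].
D [May 5, May 14] → before → excluded.
E [May 21, May 25] → overlapped-by → candidate.
G [May 14, May 19] → overlaps → candidate.
J [May 3, May 7] → before → excluded.
K [May 18, May 20] → during → candidate.
L [May 13, May 19] → overlaps → candidate.
N [May 2, May 7] → before → excluded.
Q [May 4, May 8] → before → excluded.
V [May 17, May 24] → overlapped-by → candidate.
W [May 16, May 26] → overlapped-by → candidate.
Among candidates, earliest start is May 13 → L.

L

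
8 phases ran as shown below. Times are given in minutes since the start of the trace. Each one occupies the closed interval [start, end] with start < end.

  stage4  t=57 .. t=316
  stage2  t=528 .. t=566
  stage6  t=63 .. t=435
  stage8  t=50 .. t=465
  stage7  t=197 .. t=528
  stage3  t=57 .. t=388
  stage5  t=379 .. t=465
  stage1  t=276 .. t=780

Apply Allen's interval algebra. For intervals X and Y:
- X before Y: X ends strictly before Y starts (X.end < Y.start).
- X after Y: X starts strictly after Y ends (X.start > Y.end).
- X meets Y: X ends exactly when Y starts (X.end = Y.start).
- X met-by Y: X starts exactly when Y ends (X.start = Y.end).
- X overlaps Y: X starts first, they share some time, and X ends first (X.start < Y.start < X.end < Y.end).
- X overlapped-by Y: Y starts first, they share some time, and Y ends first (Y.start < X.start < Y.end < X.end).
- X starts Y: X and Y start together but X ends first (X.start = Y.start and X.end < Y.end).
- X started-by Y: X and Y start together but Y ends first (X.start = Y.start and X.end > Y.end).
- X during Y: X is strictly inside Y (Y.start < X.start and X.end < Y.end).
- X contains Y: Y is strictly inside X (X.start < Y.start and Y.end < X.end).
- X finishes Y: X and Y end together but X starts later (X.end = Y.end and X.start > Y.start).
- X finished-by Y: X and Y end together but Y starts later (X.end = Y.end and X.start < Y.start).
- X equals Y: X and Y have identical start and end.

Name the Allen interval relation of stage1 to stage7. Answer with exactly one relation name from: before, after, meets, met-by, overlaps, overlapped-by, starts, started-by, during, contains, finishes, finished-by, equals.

stage1 = [t=276, t=780]; stage7 = [t=197, t=528].
Compare endpoints: stage1.start > stage7.start, stage1.start < stage7.end, stage1.end > stage7.start, stage1.end > stage7.end.
That pattern is 'overlapped-by'.

overlapped-by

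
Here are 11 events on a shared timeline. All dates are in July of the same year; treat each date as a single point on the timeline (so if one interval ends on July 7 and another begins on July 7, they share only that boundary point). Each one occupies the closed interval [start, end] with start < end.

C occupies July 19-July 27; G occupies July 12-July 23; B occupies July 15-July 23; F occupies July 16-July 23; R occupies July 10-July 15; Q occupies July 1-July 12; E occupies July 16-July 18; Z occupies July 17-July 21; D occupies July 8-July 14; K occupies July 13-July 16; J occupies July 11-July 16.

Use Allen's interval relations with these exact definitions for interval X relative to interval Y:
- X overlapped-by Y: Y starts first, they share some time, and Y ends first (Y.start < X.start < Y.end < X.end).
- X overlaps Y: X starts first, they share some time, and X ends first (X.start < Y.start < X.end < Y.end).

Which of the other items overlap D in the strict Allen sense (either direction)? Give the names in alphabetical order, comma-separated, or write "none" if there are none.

G, J, K, Q, R

Target D = [July 8, July 14].
B [July 15, July 23] → after → no.
C [July 19, July 27] → after → no.
E [July 16, July 18] → after → no.
F [July 16, July 23] → after → no.
G [July 12, July 23] → overlapped-by → yes.
J [July 11, July 16] → overlapped-by → yes.
K [July 13, July 16] → overlapped-by → yes.
Q [July 1, July 12] → overlaps → yes.
R [July 10, July 15] → overlapped-by → yes.
Z [July 17, July 21] → after → no.
Result: G, J, K, Q, R.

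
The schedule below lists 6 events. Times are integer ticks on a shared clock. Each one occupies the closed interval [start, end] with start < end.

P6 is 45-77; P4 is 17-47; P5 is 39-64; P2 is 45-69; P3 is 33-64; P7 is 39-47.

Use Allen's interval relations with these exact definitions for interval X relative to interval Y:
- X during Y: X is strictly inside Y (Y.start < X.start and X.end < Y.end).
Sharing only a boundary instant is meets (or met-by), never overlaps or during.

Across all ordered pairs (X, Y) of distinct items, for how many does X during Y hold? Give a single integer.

Checking all 30 ordered pairs for relation 'during'; matching pairs in alphabetical order:
(P7, P3): P7 during P3 ✓
Count: 1.

1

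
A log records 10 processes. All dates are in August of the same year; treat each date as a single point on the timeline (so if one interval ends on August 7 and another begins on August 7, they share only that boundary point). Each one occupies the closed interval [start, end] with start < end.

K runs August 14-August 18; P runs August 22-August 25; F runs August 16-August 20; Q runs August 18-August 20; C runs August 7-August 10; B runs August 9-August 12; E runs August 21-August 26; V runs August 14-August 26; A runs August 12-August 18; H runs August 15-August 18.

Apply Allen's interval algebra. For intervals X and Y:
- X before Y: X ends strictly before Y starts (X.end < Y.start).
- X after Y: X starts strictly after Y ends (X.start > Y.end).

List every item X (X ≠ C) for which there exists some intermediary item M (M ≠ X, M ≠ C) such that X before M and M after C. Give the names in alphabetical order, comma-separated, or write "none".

A, B, F, H, K, Q

Target C = [August 7, August 10].
Intermediaries M with M after C: A, E, F, H, K, P, Q, V.
Via A — items with X before A: none.
Via E — items with X before E: A, B, F, H, K, Q.
Via F — items with X before F: B.
Via H — items with X before H: B.
Via K — items with X before K: B.
Via P — items with X before P: A, B, F, H, K, Q.
Via Q — items with X before Q: B.
Via V — items with X before V: B.
Union: A, B, F, H, K, Q.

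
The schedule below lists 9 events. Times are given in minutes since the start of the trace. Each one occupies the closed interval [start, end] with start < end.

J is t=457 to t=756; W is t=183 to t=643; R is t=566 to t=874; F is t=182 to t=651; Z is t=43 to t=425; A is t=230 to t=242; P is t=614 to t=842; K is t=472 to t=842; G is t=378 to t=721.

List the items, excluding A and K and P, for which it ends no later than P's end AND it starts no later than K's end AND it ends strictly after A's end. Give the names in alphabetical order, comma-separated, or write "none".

Conditions: its end is no later than P's end (X.end <= t=842) AND its start is no later than K's end (X.start <= t=842) AND its end is strictly after A's end (X.end > t=242).
F: end t=651 <= t=842? ✓; start t=182 <= t=842? ✓; end t=651 > t=242? ✓ → yes.
G: end t=721 <= t=842? ✓; start t=378 <= t=842? ✓; end t=721 > t=242? ✓ → yes.
J: end t=756 <= t=842? ✓; start t=457 <= t=842? ✓; end t=756 > t=242? ✓ → yes.
R: end t=874 <= t=842? ✗; start t=566 <= t=842? ✓; end t=874 > t=242? ✓ → no.
W: end t=643 <= t=842? ✓; start t=183 <= t=842? ✓; end t=643 > t=242? ✓ → yes.
Z: end t=425 <= t=842? ✓; start t=43 <= t=842? ✓; end t=425 > t=242? ✓ → yes.
Result: F, G, J, W, Z.

F, G, J, W, Z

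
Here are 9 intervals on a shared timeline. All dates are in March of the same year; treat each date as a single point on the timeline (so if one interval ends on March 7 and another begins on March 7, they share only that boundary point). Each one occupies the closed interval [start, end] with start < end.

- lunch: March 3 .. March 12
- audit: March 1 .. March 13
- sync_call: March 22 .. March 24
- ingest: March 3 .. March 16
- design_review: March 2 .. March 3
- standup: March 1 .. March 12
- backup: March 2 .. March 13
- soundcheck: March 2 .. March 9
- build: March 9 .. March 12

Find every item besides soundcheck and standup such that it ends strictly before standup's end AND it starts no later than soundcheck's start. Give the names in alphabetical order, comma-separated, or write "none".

Conditions: its end is strictly before standup's end (X.end < March 12) AND its start is no later than soundcheck's start (X.start <= March 2).
audit: end March 13 < March 12? ✗; start March 1 <= March 2? ✓ → no.
backup: end March 13 < March 12? ✗; start March 2 <= March 2? ✓ → no.
build: end March 12 < March 12? ✗; start March 9 <= March 2? ✗ → no.
design_review: end March 3 < March 12? ✓; start March 2 <= March 2? ✓ → yes.
ingest: end March 16 < March 12? ✗; start March 3 <= March 2? ✗ → no.
lunch: end March 12 < March 12? ✗; start March 3 <= March 2? ✗ → no.
sync_call: end March 24 < March 12? ✗; start March 22 <= March 2? ✗ → no.
Result: design_review.

design_review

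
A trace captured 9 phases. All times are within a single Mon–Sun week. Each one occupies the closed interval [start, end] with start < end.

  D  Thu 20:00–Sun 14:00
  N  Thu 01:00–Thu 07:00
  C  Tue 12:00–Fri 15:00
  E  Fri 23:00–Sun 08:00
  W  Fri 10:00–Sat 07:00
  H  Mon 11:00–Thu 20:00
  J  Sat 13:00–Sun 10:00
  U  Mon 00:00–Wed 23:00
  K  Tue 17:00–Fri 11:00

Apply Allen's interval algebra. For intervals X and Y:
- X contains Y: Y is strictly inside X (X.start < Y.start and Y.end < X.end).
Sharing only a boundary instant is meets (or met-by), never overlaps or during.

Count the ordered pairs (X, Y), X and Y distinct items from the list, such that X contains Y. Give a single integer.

Checking all 72 ordered pairs for relation 'contains'; matching pairs in alphabetical order:
(C, K): C contains K ✓
(C, N): C contains N ✓
(D, E): D contains E ✓
(D, J): D contains J ✓
(D, W): D contains W ✓
(H, N): H contains N ✓
(K, N): K contains N ✓
Count: 7.

7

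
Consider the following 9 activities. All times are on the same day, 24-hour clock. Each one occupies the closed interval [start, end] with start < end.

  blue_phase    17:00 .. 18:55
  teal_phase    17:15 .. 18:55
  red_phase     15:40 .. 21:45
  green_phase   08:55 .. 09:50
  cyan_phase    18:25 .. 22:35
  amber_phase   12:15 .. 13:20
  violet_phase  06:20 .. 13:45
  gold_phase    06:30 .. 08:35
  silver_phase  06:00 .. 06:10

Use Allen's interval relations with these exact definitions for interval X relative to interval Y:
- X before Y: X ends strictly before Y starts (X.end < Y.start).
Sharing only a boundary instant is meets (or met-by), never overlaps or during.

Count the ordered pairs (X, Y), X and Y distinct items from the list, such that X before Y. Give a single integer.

Checking all 72 ordered pairs for relation 'before'; matching pairs in alphabetical order:
(amber_phase, blue_phase): amber_phase before blue_phase ✓
(amber_phase, cyan_phase): amber_phase before cyan_phase ✓
(amber_phase, red_phase): amber_phase before red_phase ✓
(amber_phase, teal_phase): amber_phase before teal_phase ✓
(gold_phase, amber_phase): gold_phase before amber_phase ✓
(gold_phase, blue_phase): gold_phase before blue_phase ✓
(gold_phase, cyan_phase): gold_phase before cyan_phase ✓
(gold_phase, green_phase): gold_phase before green_phase ✓
(gold_phase, red_phase): gold_phase before red_phase ✓
(gold_phase, teal_phase): gold_phase before teal_phase ✓
(green_phase, amber_phase): green_phase before amber_phase ✓
(green_phase, blue_phase): green_phase before blue_phase ✓
(green_phase, cyan_phase): green_phase before cyan_phase ✓
(green_phase, red_phase): green_phase before red_phase ✓
(green_phase, teal_phase): green_phase before teal_phase ✓
(silver_phase, amber_phase): silver_phase before amber_phase ✓
(silver_phase, blue_phase): silver_phase before blue_phase ✓
(silver_phase, cyan_phase): silver_phase before cyan_phase ✓
(silver_phase, gold_phase): silver_phase before gold_phase ✓
(silver_phase, green_phase): silver_phase before green_phase ✓
(silver_phase, red_phase): silver_phase before red_phase ✓
(silver_phase, teal_phase): silver_phase before teal_phase ✓
(silver_phase, violet_phase): silver_phase before violet_phase ✓
(violet_phase, blue_phase): violet_phase before blue_phase ✓
... plus 3 further pairs not listed.
Count: 27.

27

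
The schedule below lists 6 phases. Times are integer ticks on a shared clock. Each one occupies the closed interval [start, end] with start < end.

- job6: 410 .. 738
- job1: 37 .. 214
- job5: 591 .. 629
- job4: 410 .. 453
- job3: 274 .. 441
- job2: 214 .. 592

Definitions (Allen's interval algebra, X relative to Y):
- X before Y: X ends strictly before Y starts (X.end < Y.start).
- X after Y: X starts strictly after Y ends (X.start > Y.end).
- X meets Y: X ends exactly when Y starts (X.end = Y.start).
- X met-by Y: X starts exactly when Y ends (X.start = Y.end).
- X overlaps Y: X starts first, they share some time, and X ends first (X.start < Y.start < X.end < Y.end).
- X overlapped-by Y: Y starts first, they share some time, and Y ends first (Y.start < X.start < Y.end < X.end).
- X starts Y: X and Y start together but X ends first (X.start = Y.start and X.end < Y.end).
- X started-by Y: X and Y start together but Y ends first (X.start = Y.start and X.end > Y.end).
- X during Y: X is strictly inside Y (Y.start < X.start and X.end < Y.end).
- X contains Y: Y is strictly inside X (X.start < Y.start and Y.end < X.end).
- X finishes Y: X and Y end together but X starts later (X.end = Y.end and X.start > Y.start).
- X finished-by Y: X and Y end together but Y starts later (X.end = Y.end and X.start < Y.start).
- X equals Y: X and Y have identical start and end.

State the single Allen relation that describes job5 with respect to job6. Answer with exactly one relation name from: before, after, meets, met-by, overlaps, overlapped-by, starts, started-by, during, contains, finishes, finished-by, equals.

job5 = [591, 629]; job6 = [410, 738].
Compare endpoints: job5.start > job6.start, job5.start < job6.end, job5.end > job6.start, job5.end < job6.end.
That pattern is 'during'.

during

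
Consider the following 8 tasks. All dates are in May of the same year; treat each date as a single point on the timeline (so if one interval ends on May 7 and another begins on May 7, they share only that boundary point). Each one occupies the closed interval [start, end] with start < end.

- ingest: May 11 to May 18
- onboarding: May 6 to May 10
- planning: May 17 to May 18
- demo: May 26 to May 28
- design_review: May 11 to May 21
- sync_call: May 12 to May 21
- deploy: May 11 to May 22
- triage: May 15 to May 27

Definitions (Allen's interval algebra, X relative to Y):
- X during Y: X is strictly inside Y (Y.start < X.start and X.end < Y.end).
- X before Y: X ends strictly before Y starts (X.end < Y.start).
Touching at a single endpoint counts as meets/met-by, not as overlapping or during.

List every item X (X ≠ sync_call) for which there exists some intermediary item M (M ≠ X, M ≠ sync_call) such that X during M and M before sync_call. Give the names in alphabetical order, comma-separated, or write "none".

none

Target sync_call = [May 12, May 21].
Intermediaries M with M before sync_call: onboarding.
Via onboarding — items with X during onboarding: none.
Union: none.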